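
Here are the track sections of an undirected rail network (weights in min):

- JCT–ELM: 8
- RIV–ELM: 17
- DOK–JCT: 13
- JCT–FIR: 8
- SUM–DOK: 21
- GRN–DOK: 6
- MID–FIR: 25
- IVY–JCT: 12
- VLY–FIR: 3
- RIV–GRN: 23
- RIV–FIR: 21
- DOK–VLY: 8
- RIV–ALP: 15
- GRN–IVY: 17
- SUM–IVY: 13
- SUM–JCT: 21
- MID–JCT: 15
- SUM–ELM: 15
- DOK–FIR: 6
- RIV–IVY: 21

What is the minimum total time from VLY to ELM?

19 min

Shortest distances from VLY:
VLY: 0
FIR: 3  (via VLY)
DOK: 8  (via VLY)
JCT: 11  (via FIR)
GRN: 14  (via DOK)
ELM: 19  (via JCT)
Shortest route: VLY → FIR → JCT → ELM = 19 min.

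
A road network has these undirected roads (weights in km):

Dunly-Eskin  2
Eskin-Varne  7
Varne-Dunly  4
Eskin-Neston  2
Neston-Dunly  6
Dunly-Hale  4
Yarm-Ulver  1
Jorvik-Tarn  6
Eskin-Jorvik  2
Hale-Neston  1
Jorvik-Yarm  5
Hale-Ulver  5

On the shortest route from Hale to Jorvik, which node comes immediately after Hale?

Neston

Candidate routes:
Hale - Neston - Eskin - Jorvik: 1+2+2 = 5
Hale - Dunly - Eskin - Jorvik: 4+2+2 = 8
Hale - Ulver - Yarm - Jorvik: 5+1+5 = 11
The minimum is 5 km via Hale - Neston - Eskin - Jorvik.
So from Hale the first move is to Neston.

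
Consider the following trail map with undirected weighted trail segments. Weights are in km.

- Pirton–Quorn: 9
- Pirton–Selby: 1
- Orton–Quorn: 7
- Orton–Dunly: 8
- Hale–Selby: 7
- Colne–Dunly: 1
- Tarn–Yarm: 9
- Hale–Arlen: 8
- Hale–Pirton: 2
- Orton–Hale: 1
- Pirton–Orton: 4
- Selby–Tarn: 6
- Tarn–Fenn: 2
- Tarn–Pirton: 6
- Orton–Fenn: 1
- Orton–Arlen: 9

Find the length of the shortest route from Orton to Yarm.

Compare a few routes:
Orton - Pirton - Tarn - Yarm: 4+6+9 = 19
Orton - Fenn - Tarn - Yarm: 1+2+9 = 12
Orton - Hale - Pirton - Tarn - Yarm: 1+2+6+9 = 18
Cheapest is Orton - Fenn - Tarn - Yarm at 12 km.

12 km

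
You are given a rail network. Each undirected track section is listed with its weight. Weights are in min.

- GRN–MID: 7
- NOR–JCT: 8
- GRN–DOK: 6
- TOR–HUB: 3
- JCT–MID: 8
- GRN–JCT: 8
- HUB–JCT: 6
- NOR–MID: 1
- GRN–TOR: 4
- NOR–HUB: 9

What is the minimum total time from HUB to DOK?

13 min

Compare a few routes:
HUB–NOR–MID–GRN–DOK: 9+1+7+6 = 23
HUB–TOR–GRN–DOK: 3+4+6 = 13
HUB–JCT–GRN–DOK: 6+8+6 = 20
Cheapest is HUB–TOR–GRN–DOK at 13 min.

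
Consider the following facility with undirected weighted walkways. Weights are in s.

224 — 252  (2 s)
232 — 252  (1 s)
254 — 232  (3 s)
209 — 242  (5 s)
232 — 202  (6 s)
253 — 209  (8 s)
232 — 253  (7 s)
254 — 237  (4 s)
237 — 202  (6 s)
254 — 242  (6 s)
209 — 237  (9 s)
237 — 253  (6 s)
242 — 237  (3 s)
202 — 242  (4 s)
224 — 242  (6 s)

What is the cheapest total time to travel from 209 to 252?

13 s

Compare a few routes:
209–242–254–232–252: 5+6+3+1 = 15
209–242–224–252: 5+6+2 = 13
The minimum is 13 s via 209–242–224–252.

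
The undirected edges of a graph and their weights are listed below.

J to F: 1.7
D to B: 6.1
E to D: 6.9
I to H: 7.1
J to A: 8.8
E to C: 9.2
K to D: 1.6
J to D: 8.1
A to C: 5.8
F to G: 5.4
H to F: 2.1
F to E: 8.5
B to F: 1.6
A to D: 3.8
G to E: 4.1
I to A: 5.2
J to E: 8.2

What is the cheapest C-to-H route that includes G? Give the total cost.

20.8

Best C to G: C–E–G costing 13.3
Best G to H: G–F–H costing 7.5
Total via G: 13.3 + 7.5 = 20.8.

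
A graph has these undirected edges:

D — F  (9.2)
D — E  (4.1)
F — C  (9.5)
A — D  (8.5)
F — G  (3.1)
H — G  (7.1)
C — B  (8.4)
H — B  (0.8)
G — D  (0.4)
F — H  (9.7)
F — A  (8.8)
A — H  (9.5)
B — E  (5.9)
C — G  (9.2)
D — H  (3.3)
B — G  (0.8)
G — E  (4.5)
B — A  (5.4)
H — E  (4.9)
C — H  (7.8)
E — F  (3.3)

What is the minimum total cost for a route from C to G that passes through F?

12.6

Shortest C→F: C–F = 9.5
Best F to G: F–G costing 3.1
Total via F: 9.5 + 3.1 = 12.6.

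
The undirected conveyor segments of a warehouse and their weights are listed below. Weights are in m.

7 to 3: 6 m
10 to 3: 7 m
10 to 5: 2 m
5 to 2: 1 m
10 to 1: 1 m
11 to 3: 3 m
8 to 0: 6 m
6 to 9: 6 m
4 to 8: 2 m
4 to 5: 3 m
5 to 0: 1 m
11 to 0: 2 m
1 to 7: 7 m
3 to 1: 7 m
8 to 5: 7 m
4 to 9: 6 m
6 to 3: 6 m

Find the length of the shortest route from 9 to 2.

Candidate routes:
9–4–8–0–5–2: 6+2+6+1+1 = 16
9–4–5–2: 6+3+1 = 10
9–4–8–5–2: 6+2+7+1 = 16
The minimum is 10 m via 9–4–5–2.

10 m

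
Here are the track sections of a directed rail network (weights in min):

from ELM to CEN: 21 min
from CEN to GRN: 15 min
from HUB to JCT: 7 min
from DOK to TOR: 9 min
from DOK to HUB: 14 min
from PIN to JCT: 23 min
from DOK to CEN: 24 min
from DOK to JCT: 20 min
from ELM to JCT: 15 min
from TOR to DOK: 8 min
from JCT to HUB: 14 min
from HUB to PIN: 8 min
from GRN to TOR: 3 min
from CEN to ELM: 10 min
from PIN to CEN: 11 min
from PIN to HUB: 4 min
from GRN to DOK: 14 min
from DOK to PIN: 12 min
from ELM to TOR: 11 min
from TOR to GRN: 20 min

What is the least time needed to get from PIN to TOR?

29 min

Settle nodes by increasing distance from PIN:
PIN: 0
HUB: 4  (via PIN)
JCT: 11  (via HUB)
CEN: 11  (via PIN)
ELM: 21  (via CEN)
GRN: 26  (via CEN)
TOR: 29  (via GRN)
Shortest route: PIN → CEN → GRN → TOR = 29 min.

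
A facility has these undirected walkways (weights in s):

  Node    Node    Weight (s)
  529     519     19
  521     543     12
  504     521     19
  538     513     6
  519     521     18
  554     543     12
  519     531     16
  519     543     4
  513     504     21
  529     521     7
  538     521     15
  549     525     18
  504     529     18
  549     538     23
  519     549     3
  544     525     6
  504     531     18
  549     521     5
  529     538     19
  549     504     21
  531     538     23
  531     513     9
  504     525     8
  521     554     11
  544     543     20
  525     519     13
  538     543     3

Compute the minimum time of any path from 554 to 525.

29 s

Enumerating some paths:
554 - 543 - 519 - 525: 12+4+13 = 29
554 - 543 - 519 - 549 - 525: 12+4+3+18 = 37
554 - 521 - 549 - 519 - 525: 11+5+3+13 = 32
554 - 521 - 549 - 525: 11+5+18 = 34
Cheapest is 554 - 543 - 519 - 525 at 29 s.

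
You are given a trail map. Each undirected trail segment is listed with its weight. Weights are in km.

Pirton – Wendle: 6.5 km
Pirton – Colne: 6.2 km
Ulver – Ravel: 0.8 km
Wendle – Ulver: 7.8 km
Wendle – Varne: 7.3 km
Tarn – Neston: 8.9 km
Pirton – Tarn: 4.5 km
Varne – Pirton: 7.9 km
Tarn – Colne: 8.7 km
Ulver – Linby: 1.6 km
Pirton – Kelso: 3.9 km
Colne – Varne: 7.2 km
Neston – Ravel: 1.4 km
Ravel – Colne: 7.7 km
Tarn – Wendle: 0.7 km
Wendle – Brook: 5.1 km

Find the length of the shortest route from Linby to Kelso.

Compare a few routes:
Linby - Ulver - Wendle - Tarn - Pirton - Kelso: 1.6+7.8+0.7+4.5+3.9 = 18.5
Linby - Ulver - Wendle - Pirton - Kelso: 1.6+7.8+6.5+3.9 = 19.8
Linby - Ulver - Ravel - Colne - Pirton - Kelso: 1.6+0.8+7.7+6.2+3.9 = 20.2
The minimum is 18.5 km via Linby - Ulver - Wendle - Tarn - Pirton - Kelso.

18.5 km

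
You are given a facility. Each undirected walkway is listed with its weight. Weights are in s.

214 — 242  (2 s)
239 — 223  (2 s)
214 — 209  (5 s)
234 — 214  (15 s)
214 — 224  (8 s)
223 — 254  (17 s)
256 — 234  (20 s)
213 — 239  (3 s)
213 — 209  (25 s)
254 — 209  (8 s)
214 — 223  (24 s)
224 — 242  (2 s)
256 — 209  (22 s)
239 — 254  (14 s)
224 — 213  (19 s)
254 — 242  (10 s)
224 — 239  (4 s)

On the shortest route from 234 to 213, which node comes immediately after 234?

214

Enumerating some paths:
234 → 214 → 242 → 224 → 213: 15+2+2+19 = 38
234 → 214 → 242 → 224 → 239 → 213: 15+2+2+4+3 = 26
234 → 214 → 224 → 239 → 213: 15+8+4+3 = 30
Cheapest is 234 → 214 → 242 → 224 → 239 → 213 at 26 s.
So from 234 the first move is to 214.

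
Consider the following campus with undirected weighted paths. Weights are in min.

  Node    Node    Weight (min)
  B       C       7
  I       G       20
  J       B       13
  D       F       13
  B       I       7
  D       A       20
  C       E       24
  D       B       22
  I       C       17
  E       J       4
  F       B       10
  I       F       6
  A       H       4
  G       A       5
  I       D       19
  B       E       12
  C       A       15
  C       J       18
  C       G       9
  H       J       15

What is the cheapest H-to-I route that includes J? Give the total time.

Shortest H→J: H → J = 15
Best J to I: J → B → I costing 20
Total via J: 15 + 20 = 35 min.

35 min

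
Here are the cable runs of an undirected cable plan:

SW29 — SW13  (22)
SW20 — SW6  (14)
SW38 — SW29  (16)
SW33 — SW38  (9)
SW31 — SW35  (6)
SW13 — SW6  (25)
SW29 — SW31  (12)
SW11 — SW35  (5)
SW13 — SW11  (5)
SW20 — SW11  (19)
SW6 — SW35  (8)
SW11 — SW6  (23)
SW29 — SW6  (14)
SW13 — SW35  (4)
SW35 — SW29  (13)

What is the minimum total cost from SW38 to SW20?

44

Compare a few routes:
SW38 → SW29 → SW6 → SW20: 16+14+14 = 44
SW38 → SW29 → SW35 → SW6 → SW20: 16+13+8+14 = 51
Cheapest is SW38 → SW29 → SW6 → SW20 at 44.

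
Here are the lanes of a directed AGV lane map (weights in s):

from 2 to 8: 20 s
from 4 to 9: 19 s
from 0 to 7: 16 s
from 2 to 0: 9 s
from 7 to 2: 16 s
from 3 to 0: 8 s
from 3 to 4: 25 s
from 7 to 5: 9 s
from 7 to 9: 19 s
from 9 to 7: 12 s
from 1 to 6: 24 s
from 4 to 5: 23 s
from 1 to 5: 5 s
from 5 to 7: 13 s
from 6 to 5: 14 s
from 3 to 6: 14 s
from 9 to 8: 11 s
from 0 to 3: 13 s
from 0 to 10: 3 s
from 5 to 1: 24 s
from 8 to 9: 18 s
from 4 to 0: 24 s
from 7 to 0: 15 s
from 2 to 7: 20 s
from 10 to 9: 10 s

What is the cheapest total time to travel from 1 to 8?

Running Dijkstra from 1:
1: 0
5: 5  (via 1)
7: 18  (via 5)
6: 24  (via 1)
0: 33  (via 7)
2: 34  (via 7)
10: 36  (via 0)
9: 37  (via 7)
3: 46  (via 0)
8: 48  (via 9)
Shortest route: 1–5–7–9–8 = 48 s.

48 s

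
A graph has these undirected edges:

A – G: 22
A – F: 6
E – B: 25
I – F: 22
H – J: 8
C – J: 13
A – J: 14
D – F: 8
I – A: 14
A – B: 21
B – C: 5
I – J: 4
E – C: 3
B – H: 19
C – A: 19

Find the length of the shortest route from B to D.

Compare a few routes:
B - C - J - I - A - F - D: 5+13+4+14+6+8 = 50
B - C - A - F - D: 5+19+6+8 = 38
B - A - F - D: 21+6+8 = 35
B - C - J - A - F - D: 5+13+14+6+8 = 46
Cheapest is B - A - F - D at 35.

35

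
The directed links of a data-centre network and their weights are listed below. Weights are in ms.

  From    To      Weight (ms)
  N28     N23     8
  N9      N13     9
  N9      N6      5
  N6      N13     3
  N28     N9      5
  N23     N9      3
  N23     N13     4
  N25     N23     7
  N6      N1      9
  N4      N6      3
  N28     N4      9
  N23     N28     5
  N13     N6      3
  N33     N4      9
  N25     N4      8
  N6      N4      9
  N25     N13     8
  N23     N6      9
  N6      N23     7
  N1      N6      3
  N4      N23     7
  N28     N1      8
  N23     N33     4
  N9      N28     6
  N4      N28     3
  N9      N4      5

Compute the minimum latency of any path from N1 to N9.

Running Dijkstra from N1:
N1: 0
N6: 3  (via N1)
N13: 6  (via N6)
N23: 10  (via N6)
N4: 12  (via N6)
N9: 13  (via N23)
Shortest route: N1 → N6 → N23 → N9 = 13 ms.

13 ms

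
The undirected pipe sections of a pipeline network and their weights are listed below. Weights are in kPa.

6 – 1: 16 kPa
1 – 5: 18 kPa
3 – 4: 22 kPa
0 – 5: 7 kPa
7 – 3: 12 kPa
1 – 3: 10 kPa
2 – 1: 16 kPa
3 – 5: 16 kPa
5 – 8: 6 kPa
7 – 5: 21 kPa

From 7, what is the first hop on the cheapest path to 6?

Compare a few routes:
7 - 5 - 1 - 6: 21+18+16 = 55
7 - 3 - 1 - 6: 12+10+16 = 38
The minimum is 38 kPa via 7 - 3 - 1 - 6.
So from 7 the first move is to 3.

3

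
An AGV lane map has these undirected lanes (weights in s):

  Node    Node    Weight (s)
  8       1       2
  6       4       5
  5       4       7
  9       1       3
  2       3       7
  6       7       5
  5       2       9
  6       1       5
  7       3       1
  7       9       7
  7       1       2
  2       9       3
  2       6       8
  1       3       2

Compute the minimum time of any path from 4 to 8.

Running Dijkstra from 4:
4: 0
6: 5  (via 4)
5: 7  (via 4)
1: 10  (via 6)
7: 10  (via 6)
3: 11  (via 7)
8: 12  (via 1)
Shortest route: 4 → 6 → 1 → 8 = 12 s.

12 s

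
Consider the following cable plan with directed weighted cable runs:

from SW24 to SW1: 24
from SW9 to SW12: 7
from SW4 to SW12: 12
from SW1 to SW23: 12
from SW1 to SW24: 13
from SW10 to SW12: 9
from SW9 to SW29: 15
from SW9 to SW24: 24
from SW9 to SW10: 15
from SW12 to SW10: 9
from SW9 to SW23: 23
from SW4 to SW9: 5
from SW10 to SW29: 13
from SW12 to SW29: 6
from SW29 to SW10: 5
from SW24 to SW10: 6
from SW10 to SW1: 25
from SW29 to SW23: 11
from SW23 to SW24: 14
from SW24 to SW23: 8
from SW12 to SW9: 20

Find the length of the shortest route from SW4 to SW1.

45

Compare a few routes:
SW4 - SW9 - SW12 - SW10 - SW1: 5+7+9+25 = 46
SW4 - SW12 - SW10 - SW1: 12+9+25 = 46
SW4 - SW9 - SW10 - SW1: 5+15+25 = 45
Cheapest is SW4 - SW9 - SW10 - SW1 at 45.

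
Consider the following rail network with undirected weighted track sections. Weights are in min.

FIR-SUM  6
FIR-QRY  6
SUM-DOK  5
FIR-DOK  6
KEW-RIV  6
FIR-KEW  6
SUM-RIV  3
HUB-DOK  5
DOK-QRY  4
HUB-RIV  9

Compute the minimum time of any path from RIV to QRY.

Candidate routes:
RIV - SUM - FIR - QRY: 3+6+6 = 15
RIV - HUB - DOK - QRY: 9+5+4 = 18
RIV - KEW - FIR - QRY: 6+6+6 = 18
RIV - SUM - DOK - QRY: 3+5+4 = 12
Cheapest is RIV - SUM - DOK - QRY at 12 min.

12 min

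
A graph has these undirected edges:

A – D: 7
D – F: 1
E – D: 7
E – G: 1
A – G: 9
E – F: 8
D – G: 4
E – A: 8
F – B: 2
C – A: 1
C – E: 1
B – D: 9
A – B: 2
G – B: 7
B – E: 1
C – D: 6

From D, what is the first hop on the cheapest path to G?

Enumerating some paths:
D–F–B–E–G: 1+2+1+1 = 5
D–E–G: 7+1 = 8
D–G: 4 = 4
The minimum is 4 via D–G.
So from D the first move is to G.

G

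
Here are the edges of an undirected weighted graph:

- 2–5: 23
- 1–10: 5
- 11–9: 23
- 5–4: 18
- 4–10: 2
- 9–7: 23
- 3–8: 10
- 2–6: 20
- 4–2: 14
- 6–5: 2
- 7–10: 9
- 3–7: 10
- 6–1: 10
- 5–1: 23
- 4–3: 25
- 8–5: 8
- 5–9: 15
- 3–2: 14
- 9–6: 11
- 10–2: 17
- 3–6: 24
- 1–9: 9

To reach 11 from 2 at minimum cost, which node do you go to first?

Compare a few routes:
2 → 5 → 6 → 9 → 11: 23+2+11+23 = 59
2 → 4 → 10 → 1 → 9 → 11: 14+2+5+9+23 = 53
2 → 6 → 9 → 11: 20+11+23 = 54
2 → 10 → 1 → 9 → 11: 17+5+9+23 = 54
The minimum is 53 via 2 → 4 → 10 → 1 → 9 → 11.
So from 2 the first move is to 4.

4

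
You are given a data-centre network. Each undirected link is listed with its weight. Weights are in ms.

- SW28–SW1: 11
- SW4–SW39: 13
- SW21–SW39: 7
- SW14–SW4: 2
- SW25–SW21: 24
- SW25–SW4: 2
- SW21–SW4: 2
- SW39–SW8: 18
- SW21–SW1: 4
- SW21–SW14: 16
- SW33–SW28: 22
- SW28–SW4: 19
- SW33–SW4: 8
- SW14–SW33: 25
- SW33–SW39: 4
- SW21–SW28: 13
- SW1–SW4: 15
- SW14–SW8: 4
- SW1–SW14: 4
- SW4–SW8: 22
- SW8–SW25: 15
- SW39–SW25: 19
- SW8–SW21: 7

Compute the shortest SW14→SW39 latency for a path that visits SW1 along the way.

Best SW14 to SW1: SW14 → SW1 costing 4
Best SW1 to SW39: SW1 → SW21 → SW39 costing 11
Total via SW1: 4 + 11 = 15 ms.

15 ms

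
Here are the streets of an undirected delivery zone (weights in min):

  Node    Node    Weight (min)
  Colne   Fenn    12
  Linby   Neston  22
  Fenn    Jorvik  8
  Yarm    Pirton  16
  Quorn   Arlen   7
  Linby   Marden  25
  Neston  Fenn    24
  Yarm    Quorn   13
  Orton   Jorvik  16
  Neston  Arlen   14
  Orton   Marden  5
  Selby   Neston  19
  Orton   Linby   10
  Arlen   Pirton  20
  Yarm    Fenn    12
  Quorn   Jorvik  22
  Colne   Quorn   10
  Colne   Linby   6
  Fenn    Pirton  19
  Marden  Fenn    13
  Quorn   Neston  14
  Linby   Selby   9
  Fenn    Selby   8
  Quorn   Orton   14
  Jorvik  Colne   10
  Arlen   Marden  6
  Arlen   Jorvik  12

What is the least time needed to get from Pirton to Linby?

36 min

Shortest distances from Pirton:
Pirton: 0
Yarm: 16  (via Pirton)
Fenn: 19  (via Pirton)
Arlen: 20  (via Pirton)
Marden: 26  (via Arlen)
Jorvik: 27  (via Fenn)
Quorn: 27  (via Arlen)
Selby: 27  (via Fenn)
Colne: 31  (via Fenn)
Orton: 31  (via Marden)
Neston: 34  (via Arlen)
Linby: 36  (via Selby)
Shortest route: Pirton–Fenn–Selby–Linby = 36 min.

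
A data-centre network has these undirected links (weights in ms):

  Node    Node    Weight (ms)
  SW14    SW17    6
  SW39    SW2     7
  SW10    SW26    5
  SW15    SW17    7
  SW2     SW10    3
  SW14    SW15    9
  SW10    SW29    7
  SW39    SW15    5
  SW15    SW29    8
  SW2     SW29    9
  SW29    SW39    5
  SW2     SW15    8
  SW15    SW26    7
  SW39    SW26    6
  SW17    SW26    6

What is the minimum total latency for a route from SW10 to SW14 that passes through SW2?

20 ms

Best SW10 to SW2: SW10 → SW2 costing 3
Shortest SW2→SW14: SW2 → SW15 → SW14 = 17
Total via SW2: 3 + 17 = 20 ms.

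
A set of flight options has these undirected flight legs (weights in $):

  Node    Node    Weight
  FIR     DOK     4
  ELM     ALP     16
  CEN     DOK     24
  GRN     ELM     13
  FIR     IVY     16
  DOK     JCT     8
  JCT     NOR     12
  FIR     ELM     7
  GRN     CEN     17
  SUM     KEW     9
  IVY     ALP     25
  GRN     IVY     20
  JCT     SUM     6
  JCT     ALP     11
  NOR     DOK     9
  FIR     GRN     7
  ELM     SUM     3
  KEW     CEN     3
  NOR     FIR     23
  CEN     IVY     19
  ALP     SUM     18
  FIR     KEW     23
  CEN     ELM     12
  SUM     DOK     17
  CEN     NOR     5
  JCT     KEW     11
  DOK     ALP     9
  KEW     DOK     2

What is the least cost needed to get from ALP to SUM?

Settle nodes by increasing distance from ALP:
ALP: 0
DOK: 9  (via ALP)
KEW: 11  (via DOK)
JCT: 11  (via ALP)
FIR: 13  (via DOK)
CEN: 14  (via KEW)
ELM: 16  (via ALP)
SUM: 17  (via JCT)
Shortest route: ALP–JCT–SUM = $17.

$17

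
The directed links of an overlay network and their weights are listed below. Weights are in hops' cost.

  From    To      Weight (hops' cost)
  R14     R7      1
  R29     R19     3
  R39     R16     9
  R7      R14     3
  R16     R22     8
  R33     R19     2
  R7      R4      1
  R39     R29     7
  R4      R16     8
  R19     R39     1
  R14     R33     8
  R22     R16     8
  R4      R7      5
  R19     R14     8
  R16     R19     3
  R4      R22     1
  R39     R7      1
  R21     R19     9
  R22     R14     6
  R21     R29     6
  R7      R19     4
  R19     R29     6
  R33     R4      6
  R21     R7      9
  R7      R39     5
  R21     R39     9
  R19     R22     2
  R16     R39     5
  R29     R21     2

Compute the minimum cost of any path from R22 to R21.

19 hops' cost

Settle nodes by increasing distance from R22:
R22: 0
R14: 6  (via R22)
R7: 7  (via R14)
R16: 8  (via R22)
R4: 8  (via R7)
R19: 11  (via R7)
R39: 12  (via R7)
R33: 14  (via R14)
R29: 17  (via R19)
R21: 19  (via R29)
Shortest route: R22–R14–R7–R19–R29–R21 = 19 hops' cost.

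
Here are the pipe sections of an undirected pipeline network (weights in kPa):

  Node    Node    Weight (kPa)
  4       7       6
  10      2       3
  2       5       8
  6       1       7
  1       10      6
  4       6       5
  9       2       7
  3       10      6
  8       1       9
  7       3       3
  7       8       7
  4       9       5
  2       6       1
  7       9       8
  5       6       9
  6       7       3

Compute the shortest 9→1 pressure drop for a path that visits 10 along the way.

Shortest 9→10: 9–2–10 = 10
Best 10 to 1: 10–1 costing 6
Total via 10: 10 + 6 = 16 kPa.

16 kPa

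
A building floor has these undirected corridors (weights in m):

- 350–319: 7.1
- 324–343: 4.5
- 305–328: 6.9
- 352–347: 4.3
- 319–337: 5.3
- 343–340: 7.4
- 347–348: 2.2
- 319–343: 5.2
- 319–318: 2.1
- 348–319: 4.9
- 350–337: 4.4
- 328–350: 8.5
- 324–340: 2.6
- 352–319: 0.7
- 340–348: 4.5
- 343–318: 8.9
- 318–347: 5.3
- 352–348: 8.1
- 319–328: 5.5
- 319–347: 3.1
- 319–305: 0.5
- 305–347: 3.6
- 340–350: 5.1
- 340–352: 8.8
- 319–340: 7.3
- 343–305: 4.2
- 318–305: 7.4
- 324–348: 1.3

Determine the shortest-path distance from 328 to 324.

11.7 m

Compare a few routes:
328–319–347–348–324: 5.5+3.1+2.2+1.3 = 12.1
328–319–348–324: 5.5+4.9+1.3 = 11.7
328–319–305–347–348–324: 5.5+0.5+3.6+2.2+1.3 = 13.1
The minimum is 11.7 m via 328–319–348–324.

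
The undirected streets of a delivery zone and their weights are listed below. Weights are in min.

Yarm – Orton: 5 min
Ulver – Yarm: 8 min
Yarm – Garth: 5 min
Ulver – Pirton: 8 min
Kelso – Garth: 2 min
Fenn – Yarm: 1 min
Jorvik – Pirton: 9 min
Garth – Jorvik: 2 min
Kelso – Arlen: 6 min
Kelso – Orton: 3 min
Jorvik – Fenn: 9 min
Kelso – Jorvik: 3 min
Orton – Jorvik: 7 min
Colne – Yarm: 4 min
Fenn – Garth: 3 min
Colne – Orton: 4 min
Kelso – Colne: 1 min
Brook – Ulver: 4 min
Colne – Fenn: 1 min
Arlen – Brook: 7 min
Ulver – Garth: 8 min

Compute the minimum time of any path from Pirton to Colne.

13 min

Shortest distances from Pirton:
Pirton: 0
Ulver: 8  (via Pirton)
Jorvik: 9  (via Pirton)
Garth: 11  (via Jorvik)
Kelso: 12  (via Jorvik)
Brook: 12  (via Ulver)
Colne: 13  (via Kelso)
Shortest route: Pirton–Jorvik–Kelso–Colne = 13 min.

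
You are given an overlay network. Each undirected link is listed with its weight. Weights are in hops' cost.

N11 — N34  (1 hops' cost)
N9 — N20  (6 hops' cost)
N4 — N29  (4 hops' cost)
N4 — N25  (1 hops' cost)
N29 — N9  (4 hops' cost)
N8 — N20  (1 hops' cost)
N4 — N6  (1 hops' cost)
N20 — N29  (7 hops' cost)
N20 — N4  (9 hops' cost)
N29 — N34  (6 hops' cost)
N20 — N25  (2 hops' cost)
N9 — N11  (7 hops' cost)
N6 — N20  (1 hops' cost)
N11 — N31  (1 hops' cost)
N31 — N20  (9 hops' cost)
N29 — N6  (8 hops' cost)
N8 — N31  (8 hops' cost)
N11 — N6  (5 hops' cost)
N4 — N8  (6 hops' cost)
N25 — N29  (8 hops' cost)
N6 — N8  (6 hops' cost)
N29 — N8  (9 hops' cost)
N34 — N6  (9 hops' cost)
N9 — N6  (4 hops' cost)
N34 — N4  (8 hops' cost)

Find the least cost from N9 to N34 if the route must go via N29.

Best N9 to N29: N9 → N29 costing 4
Best N29 to N34: N29 → N34 costing 6
Total via N29: 4 + 6 = 10 hops' cost.

10 hops' cost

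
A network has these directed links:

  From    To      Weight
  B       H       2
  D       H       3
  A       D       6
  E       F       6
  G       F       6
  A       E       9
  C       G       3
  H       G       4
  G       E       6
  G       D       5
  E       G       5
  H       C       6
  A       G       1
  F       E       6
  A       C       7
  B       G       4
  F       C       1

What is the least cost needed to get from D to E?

13

Enumerating some paths:
D–H–C–G–E: 3+6+3+6 = 18
D–H–G–E: 3+4+6 = 13
Cheapest is D–H–G–E at 13.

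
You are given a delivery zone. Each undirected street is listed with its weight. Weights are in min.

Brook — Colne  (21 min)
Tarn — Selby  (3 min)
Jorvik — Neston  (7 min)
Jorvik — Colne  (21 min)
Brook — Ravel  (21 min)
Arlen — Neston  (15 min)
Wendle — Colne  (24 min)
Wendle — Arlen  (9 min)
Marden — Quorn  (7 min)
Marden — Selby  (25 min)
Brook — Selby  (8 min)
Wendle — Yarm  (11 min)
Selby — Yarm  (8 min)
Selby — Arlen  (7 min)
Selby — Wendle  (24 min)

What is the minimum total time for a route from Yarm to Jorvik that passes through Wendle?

42 min

Best Yarm to Wendle: Yarm → Wendle costing 11
Best Wendle to Jorvik: Wendle → Arlen → Neston → Jorvik costing 31
Total via Wendle: 11 + 31 = 42 min.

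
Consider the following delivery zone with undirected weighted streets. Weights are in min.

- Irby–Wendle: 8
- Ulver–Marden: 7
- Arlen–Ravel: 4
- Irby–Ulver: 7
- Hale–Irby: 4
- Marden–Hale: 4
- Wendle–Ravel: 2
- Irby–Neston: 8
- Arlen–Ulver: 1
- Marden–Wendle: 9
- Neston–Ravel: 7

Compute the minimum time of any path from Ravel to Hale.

14 min

Shortest distances from Ravel:
Ravel: 0
Wendle: 2  (via Ravel)
Arlen: 4  (via Ravel)
Ulver: 5  (via Arlen)
Neston: 7  (via Ravel)
Irby: 10  (via Wendle)
Marden: 11  (via Wendle)
Hale: 14  (via Irby)
Shortest route: Ravel → Wendle → Irby → Hale = 14 min.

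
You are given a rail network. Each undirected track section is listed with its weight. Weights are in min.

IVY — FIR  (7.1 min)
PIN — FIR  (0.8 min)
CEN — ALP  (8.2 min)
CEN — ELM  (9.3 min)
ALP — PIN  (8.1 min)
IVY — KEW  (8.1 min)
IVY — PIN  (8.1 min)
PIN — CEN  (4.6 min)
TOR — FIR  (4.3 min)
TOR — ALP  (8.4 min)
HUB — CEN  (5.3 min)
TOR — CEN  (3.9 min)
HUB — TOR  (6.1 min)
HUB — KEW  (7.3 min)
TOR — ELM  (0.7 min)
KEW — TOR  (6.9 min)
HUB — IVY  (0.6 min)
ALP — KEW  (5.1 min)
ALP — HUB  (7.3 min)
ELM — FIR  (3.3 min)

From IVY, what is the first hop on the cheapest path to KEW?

Candidate routes:
IVY–KEW: 8.1 = 8.1
IVY–HUB–TOR–KEW: 0.6+6.1+6.9 = 13.6
IVY–HUB–KEW: 0.6+7.3 = 7.9
IVY–HUB–ALP–KEW: 0.6+7.3+5.1 = 13
The minimum is 7.9 min via IVY–HUB–KEW.
So from IVY the first move is to HUB.

HUB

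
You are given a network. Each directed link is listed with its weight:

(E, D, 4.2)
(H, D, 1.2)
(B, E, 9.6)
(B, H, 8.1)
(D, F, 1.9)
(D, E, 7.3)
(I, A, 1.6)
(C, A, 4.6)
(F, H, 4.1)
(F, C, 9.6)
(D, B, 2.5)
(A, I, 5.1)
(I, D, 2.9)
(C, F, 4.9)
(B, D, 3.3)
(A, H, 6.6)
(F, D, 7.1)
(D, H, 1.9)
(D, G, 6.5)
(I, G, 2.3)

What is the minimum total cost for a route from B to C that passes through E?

Best B to E: B → E costing 9.6
Best E to C: E → D → F → C costing 15.7
Total via E: 9.6 + 15.7 = 25.3.

25.3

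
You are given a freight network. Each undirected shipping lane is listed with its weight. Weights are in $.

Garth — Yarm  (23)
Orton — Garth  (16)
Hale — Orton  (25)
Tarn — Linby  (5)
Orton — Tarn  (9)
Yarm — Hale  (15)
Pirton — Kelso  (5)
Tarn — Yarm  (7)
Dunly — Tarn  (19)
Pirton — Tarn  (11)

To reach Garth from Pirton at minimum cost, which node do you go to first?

Tarn

Enumerating some paths:
Pirton - Tarn - Yarm - Hale - Orton - Garth: 11+7+15+25+16 = 74
Pirton - Tarn - Yarm - Garth: 11+7+23 = 41
Pirton - Tarn - Orton - Garth: 11+9+16 = 36
Cheapest is Pirton - Tarn - Orton - Garth at $36.
So from Pirton the first move is to Tarn.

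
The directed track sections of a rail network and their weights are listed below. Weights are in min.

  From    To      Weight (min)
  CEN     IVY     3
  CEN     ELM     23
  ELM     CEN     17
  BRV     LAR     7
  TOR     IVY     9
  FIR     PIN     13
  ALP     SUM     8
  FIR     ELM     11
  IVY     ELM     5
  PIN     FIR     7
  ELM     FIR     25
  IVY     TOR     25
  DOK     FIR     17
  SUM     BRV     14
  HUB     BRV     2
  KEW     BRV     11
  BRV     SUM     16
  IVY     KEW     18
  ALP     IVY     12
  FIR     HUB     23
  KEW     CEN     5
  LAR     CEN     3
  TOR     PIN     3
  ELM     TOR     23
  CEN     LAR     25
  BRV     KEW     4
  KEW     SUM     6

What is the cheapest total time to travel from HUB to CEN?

11 min

Shortest distances from HUB:
HUB: 0
BRV: 2  (via HUB)
KEW: 6  (via BRV)
LAR: 9  (via BRV)
CEN: 11  (via KEW)
Shortest route: HUB–BRV–KEW–CEN = 11 min.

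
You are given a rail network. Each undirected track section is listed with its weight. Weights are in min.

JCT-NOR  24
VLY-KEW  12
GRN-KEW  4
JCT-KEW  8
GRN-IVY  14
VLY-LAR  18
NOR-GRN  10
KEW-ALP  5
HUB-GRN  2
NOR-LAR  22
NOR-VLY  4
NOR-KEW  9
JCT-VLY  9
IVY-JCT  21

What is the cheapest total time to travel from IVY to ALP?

Candidate routes:
IVY - GRN - KEW - ALP: 14+4+5 = 23
IVY - JCT - KEW - ALP: 21+8+5 = 34
IVY - GRN - NOR - KEW - ALP: 14+10+9+5 = 38
The minimum is 23 min via IVY - GRN - KEW - ALP.

23 min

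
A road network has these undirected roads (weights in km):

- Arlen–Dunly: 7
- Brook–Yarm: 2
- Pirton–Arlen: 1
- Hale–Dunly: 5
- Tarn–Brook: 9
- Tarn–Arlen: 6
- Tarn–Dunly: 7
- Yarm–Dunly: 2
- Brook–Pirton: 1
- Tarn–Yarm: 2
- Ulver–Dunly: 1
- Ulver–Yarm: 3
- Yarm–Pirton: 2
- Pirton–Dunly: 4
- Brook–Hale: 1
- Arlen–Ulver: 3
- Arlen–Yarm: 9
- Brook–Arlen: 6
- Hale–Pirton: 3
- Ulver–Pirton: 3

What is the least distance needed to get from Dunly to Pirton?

4 km

Shortest distances from Dunly:
Dunly: 0
Ulver: 1  (via Dunly)
Yarm: 2  (via Dunly)
Tarn: 4  (via Yarm)
Pirton: 4  (via Dunly)
Shortest route: Dunly → Pirton = 4 km.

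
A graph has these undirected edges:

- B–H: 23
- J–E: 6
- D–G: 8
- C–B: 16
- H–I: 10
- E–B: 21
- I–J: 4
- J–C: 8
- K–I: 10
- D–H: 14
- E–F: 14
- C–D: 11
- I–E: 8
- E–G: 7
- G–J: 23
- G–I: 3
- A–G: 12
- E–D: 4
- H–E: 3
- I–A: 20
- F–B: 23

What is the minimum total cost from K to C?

Settle nodes by increasing distance from K:
K: 0
I: 10  (via K)
G: 13  (via I)
J: 14  (via I)
E: 18  (via I)
H: 20  (via I)
D: 21  (via G)
C: 22  (via J)
Shortest route: K → I → J → C = 22.

22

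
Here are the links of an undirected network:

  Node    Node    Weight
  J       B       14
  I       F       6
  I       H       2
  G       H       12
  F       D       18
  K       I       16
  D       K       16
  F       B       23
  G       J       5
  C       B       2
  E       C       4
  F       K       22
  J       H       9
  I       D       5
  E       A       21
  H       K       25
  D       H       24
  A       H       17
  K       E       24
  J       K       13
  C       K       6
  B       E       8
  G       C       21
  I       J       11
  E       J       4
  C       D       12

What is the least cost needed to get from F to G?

20

Compare a few routes:
F → I → H → J → G: 6+2+9+5 = 22
F → I → J → G: 6+11+5 = 22
F → I → H → G: 6+2+12 = 20
Cheapest is F → I → H → G at 20.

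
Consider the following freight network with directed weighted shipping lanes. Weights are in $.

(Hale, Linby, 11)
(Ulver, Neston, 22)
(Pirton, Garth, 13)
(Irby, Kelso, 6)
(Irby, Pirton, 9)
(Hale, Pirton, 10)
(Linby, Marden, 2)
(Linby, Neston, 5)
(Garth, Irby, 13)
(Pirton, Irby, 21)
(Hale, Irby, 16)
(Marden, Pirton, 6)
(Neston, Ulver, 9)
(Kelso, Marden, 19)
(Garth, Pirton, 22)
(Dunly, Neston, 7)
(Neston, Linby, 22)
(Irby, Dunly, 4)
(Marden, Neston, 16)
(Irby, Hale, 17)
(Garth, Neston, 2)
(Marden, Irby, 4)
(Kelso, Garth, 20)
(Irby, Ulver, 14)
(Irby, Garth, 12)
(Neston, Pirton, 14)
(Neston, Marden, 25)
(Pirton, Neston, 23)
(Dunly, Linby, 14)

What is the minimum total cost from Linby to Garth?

Settle nodes by increasing distance from Linby:
Linby: 0
Marden: 2  (via Linby)
Neston: 5  (via Linby)
Irby: 6  (via Marden)
Pirton: 8  (via Marden)
Dunly: 10  (via Irby)
Kelso: 12  (via Irby)
Ulver: 14  (via Neston)
Garth: 18  (via Irby)
Shortest route: Linby → Marden → Irby → Garth = $18.

$18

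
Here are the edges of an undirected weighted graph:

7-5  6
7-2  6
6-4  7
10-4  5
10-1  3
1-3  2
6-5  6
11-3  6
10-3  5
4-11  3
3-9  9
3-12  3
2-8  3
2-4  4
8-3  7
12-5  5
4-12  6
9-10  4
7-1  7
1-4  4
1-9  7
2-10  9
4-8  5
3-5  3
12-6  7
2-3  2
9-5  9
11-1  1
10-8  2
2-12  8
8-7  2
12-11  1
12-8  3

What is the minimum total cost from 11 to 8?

Candidate routes:
11–12–8: 1+3 = 4
11–1–3–2–8: 1+2+2+3 = 8
11–4–8: 3+5 = 8
11–1–10–8: 1+3+2 = 6
The minimum is 4 via 11–12–8.

4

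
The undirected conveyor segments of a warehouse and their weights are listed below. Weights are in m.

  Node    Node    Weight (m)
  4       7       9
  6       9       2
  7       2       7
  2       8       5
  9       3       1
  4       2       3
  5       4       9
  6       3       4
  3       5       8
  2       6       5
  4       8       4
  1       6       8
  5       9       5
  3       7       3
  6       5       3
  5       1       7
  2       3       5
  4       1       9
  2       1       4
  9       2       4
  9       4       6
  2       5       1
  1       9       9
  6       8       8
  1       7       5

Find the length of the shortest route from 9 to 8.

Compare a few routes:
9 - 2 - 8: 4+5 = 9
9 - 6 - 8: 2+8 = 10
The minimum is 9 m via 9 - 2 - 8.

9 m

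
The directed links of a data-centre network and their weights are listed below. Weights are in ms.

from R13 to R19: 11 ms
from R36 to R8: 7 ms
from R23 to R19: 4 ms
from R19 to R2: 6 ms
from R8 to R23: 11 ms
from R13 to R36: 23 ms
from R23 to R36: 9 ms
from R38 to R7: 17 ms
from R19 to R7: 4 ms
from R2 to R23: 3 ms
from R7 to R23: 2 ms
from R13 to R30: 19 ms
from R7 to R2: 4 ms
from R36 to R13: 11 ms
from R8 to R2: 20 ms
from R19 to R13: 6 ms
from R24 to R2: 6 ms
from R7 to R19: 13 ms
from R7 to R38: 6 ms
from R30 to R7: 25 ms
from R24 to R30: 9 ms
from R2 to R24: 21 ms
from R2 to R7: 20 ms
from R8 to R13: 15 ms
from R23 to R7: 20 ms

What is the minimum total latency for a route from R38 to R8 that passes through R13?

Shortest R38→R13: R38 → R7 → R23 → R19 → R13 = 29
Best R13 to R8: R13 → R36 → R8 costing 30
Total via R13: 29 + 30 = 59 ms.

59 ms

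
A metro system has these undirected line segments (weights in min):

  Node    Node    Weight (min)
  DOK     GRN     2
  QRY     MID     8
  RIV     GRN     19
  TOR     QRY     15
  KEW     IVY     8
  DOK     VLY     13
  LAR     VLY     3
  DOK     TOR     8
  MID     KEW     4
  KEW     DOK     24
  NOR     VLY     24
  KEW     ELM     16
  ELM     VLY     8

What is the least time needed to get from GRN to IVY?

Settle nodes by increasing distance from GRN:
GRN: 0
DOK: 2  (via GRN)
TOR: 10  (via DOK)
VLY: 15  (via DOK)
LAR: 18  (via VLY)
RIV: 19  (via GRN)
ELM: 23  (via VLY)
QRY: 25  (via TOR)
KEW: 26  (via DOK)
MID: 30  (via KEW)
IVY: 34  (via KEW)
Shortest route: GRN → DOK → KEW → IVY = 34 min.

34 min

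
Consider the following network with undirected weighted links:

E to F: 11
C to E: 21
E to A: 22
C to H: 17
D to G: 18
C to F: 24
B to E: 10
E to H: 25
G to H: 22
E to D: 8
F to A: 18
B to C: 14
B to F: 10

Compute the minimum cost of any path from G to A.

48

Shortest distances from G:
G: 0
D: 18  (via G)
H: 22  (via G)
E: 26  (via D)
B: 36  (via E)
F: 37  (via E)
C: 39  (via H)
A: 48  (via E)
Shortest route: G → D → E → A = 48.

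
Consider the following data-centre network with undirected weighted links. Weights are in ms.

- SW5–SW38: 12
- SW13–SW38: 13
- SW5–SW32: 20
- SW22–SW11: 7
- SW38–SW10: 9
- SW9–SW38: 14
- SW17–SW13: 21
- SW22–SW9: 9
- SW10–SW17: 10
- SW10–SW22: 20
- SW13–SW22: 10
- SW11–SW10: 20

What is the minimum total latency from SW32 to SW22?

Candidate routes:
SW32–SW5–SW38–SW10–SW22: 20+12+9+20 = 61
SW32–SW5–SW38–SW13–SW22: 20+12+13+10 = 55
The minimum is 55 ms via SW32–SW5–SW38–SW13–SW22.

55 ms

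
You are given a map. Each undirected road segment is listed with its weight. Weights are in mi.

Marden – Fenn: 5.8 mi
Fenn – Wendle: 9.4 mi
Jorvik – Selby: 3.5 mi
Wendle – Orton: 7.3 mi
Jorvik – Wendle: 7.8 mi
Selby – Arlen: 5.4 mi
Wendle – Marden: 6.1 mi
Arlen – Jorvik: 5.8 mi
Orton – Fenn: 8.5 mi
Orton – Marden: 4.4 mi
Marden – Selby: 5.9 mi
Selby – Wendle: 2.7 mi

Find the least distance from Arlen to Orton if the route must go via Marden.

15.7 mi

Shortest Arlen→Marden: Arlen–Selby–Marden = 11.3
Best Marden to Orton: Marden–Orton costing 4.4
Total via Marden: 11.3 + 4.4 = 15.7 mi.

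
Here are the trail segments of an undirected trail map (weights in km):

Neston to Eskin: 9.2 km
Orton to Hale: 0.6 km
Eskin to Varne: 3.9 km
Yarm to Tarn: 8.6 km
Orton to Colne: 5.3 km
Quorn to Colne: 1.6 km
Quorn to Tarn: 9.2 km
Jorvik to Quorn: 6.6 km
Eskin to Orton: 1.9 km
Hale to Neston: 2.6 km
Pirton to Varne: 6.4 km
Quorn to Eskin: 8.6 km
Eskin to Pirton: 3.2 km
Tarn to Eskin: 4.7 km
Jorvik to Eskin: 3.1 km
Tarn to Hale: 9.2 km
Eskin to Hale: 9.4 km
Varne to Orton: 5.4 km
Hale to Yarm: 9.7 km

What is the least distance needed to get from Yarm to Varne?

15.7 km

Settle nodes by increasing distance from Yarm:
Yarm: 0
Tarn: 8.6  (via Yarm)
Hale: 9.7  (via Yarm)
Orton: 10.3  (via Hale)
Eskin: 12.2  (via Orton)
Neston: 12.3  (via Hale)
Jorvik: 15.3  (via Eskin)
Pirton: 15.4  (via Eskin)
Colne: 15.6  (via Orton)
Varne: 15.7  (via Orton)
Shortest route: Yarm–Hale–Orton–Varne = 15.7 km.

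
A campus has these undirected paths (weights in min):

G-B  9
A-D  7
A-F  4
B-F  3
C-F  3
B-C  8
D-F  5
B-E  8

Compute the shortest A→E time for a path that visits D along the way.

23 min

Shortest A→D: A–D = 7
Best D to E: D–F–B–E costing 16
Total via D: 7 + 16 = 23 min.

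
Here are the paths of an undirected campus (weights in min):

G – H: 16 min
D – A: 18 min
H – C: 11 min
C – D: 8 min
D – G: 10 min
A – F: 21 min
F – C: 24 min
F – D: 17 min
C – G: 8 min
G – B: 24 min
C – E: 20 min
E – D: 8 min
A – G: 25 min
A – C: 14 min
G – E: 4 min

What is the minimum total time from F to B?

51 min

Running Dijkstra from F:
F: 0
D: 17  (via F)
A: 21  (via F)
C: 24  (via F)
E: 25  (via D)
G: 27  (via D)
H: 35  (via C)
B: 51  (via G)
Shortest route: F → D → G → B = 51 min.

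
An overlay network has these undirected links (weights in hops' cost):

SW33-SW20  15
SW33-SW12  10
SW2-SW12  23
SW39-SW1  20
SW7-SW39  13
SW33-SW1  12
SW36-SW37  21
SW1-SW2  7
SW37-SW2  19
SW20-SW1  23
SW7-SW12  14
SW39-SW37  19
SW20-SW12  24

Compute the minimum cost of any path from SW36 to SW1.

Settle nodes by increasing distance from SW36:
SW36: 0
SW37: 21  (via SW36)
SW2: 40  (via SW37)
SW39: 40  (via SW37)
SW1: 47  (via SW2)
Shortest route: SW36 → SW37 → SW2 → SW1 = 47 hops' cost.

47 hops' cost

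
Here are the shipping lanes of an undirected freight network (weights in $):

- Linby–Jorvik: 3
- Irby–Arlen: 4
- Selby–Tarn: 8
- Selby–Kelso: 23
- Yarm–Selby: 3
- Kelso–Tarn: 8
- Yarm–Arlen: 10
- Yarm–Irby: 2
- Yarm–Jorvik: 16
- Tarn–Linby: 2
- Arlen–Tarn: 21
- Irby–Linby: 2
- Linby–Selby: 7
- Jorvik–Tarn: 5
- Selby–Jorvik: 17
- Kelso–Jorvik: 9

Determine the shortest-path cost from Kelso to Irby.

$12

Settle nodes by increasing distance from Kelso:
Kelso: 0
Tarn: 8  (via Kelso)
Jorvik: 9  (via Kelso)
Linby: 10  (via Tarn)
Irby: 12  (via Linby)
Shortest route: Kelso–Tarn–Linby–Irby = $12.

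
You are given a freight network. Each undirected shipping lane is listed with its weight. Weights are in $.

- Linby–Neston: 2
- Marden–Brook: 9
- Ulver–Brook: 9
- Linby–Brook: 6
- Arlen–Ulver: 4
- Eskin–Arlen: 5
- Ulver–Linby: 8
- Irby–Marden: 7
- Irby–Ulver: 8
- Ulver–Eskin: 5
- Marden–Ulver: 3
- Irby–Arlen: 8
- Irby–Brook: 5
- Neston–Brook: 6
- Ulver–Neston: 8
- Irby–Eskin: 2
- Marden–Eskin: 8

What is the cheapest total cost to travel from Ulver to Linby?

$8

Enumerating some paths:
Ulver → Brook → Linby: 9+6 = 15
Ulver → Neston → Linby: 8+2 = 10
Ulver → Linby: 8 = 8
Cheapest is Ulver → Linby at $8.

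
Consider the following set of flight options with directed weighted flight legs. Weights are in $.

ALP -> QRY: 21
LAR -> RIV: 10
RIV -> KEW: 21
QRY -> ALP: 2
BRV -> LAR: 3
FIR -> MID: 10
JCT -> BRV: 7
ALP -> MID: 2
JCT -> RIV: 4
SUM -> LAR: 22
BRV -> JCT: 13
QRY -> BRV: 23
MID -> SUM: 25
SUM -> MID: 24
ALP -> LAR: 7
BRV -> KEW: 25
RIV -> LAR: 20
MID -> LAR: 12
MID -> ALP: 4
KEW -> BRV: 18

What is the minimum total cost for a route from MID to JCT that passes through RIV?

Best MID to RIV: MID–ALP–LAR–RIV costing 21
Shortest RIV→JCT: RIV–KEW–BRV–JCT = 52
Total via RIV: 21 + 52 = $73.

$73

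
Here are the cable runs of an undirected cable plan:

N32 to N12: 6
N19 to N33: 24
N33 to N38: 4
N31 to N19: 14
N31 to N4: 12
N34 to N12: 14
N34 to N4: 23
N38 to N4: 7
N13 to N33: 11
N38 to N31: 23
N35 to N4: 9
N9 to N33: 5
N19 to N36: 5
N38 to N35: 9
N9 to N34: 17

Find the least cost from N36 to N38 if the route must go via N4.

38

Best N36 to N4: N36 → N19 → N31 → N4 costing 31
Shortest N4→N38: N4 → N38 = 7
Total via N4: 31 + 7 = 38.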